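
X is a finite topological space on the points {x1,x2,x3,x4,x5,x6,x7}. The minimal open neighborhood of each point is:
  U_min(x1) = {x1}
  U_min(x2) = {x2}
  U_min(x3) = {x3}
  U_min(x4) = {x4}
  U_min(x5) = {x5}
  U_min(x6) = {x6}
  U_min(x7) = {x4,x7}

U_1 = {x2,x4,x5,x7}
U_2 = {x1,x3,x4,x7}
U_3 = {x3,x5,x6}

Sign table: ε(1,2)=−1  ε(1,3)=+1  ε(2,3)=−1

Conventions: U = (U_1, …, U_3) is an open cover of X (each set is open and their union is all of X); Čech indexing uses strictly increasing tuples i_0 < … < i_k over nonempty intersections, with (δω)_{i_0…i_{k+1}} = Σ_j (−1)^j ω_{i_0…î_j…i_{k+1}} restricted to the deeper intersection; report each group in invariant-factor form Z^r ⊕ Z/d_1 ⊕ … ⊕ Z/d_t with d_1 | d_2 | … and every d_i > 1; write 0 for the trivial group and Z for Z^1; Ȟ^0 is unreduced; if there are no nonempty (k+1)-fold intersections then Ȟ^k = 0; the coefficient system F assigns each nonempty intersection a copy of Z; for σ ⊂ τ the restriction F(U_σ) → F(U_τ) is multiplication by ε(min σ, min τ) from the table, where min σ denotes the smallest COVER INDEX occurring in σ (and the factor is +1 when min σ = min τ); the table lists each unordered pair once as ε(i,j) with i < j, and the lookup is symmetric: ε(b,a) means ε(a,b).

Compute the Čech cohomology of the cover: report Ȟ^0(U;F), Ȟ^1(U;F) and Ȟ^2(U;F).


Ȟ^0 = Z, Ȟ^1 = Z, Ȟ^2 = 0

nonempty overlaps:
  U12={x4,x7} U13={x5} U23={x3}
C dims 3,3; δ0: rk 2, SNF 1^2
degree 0: 3−2−0 = 1 → Ȟ^0 ≅ Z
degree 1: 3−0−2 = 1 → Ȟ^1 ≅ Z
degree 2: 0−0−0 = 0 → Ȟ^2 ≅ 0


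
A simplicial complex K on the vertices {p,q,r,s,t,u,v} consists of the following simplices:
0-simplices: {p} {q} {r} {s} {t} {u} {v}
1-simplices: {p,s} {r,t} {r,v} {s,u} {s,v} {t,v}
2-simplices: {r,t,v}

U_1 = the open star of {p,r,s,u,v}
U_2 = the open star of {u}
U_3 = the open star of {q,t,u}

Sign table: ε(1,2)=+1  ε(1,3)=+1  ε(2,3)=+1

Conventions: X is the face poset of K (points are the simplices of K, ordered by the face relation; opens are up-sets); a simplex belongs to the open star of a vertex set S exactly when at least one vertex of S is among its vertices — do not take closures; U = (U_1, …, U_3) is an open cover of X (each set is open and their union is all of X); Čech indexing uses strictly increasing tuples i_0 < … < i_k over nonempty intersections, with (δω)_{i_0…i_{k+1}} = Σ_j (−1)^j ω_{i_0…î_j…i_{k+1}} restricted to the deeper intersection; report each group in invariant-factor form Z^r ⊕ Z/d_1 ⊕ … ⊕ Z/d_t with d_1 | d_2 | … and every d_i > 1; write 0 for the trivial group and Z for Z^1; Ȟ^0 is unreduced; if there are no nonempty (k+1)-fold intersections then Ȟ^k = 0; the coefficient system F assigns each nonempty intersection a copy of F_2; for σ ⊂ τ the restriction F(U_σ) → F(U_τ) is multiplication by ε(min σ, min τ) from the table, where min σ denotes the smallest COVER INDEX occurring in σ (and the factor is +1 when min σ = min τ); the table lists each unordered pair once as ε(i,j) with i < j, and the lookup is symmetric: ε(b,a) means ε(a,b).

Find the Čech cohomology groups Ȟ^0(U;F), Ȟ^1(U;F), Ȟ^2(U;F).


nonempty intersections:
  U1={{p},{r},{s},{u},{v},{p,s},{r,t},{r,v},{s,u},{s,v},{t,v},{r,t,v}} U2={{u},{s,u}} U3={{q},{t},{u},{r,t},{s,u},{t,v},{r,t,v}}
  U12={{u},{s,u}} U13={{u},{r,t},{s,u},{t,v},{r,t,v}} U23={{u},{s,u}}
  U123={{u},{s,u}}
C dims 3,3,1; δ0: rk_F2 2; δ1: rk_F2 1
Ȟ^0: (3−2)−0=1 ⇒ Z/2
Ȟ^1: (3−1)−2=0 ⇒ 0
Ȟ^2: (1−0)−1=0 ⇒ 0

Ȟ^0(U;F) ≅ Z/2; Ȟ^1(U;F) ≅ 0; Ȟ^2(U;F) ≅ 0


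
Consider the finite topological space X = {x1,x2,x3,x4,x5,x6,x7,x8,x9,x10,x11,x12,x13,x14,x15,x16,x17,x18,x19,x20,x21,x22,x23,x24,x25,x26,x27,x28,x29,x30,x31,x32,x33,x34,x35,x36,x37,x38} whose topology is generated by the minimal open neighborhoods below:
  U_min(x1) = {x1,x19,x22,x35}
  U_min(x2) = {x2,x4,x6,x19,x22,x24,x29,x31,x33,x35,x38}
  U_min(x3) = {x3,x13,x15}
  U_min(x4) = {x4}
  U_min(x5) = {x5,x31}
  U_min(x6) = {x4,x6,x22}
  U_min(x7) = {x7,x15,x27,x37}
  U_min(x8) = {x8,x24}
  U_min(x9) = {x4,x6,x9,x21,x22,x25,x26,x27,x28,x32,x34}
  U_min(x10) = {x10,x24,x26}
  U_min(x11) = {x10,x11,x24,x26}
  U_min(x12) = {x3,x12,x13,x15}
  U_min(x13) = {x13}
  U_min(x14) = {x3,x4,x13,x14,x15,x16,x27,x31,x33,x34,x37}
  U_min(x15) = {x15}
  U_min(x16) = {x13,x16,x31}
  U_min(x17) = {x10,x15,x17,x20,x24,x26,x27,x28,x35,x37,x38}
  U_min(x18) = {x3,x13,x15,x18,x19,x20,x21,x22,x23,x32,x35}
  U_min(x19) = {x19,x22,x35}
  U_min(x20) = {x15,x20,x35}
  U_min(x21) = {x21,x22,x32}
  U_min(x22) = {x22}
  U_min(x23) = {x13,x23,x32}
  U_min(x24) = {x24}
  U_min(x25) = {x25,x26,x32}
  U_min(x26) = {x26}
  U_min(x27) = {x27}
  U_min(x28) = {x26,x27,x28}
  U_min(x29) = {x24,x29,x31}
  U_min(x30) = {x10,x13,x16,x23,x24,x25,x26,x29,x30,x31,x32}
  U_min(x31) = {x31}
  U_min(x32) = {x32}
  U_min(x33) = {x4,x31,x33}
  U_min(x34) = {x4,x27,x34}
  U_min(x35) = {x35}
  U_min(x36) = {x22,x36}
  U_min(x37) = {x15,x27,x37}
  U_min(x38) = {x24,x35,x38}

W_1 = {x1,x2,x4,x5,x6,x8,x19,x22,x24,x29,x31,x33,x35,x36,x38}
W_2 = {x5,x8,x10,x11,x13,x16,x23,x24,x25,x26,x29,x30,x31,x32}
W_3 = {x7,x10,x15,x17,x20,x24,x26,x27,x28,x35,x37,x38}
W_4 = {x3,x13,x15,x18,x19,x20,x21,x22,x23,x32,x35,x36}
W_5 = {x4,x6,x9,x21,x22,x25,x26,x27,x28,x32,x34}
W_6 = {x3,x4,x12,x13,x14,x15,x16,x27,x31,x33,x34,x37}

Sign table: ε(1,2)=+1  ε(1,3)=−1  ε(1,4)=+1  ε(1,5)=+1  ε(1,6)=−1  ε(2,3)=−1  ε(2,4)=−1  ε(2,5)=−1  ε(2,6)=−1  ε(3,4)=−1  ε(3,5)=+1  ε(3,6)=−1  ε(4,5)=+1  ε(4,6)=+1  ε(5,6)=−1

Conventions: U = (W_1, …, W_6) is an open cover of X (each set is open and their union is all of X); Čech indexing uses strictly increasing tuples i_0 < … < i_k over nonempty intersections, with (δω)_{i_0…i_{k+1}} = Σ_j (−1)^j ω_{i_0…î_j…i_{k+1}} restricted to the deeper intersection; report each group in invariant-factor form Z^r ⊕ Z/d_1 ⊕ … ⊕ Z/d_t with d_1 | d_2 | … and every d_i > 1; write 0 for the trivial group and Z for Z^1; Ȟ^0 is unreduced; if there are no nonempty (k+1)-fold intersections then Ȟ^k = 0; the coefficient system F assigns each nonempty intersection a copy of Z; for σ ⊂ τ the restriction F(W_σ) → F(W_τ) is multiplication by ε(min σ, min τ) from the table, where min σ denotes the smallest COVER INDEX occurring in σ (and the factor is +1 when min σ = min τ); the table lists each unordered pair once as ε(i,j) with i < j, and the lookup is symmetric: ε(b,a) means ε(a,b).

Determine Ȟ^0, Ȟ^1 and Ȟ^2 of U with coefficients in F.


Ȟ^0(U;F) ≅ 0; Ȟ^1(U;F) ≅ Z/2; Ȟ^2(U;F) ≅ Z

nerve simplices:
  W12={x5,x8,x24,x29,x31} W13={x24,x35,x38} W14={x19,x22,x35,x36} W15={x4,x6,x22} W16={x4,x31,x33} W23={x10,x24,x26} W24={x13,x23,x32} W25={x25,x26,x32} W26={x13,x16,x31} W34={x15,x20,x35} W35={x26,x27,x28} W36={x15,x27,x37} W45={x21,x22,x32} W46={x3,x13,x15} W56={x4,x27,x34}
  W123={x24} W126={x31} W134={x35} W145={x22} W156={x4} W235={x26} W245={x32} W246={x13} W346={x15} W356={x27}
C dims 6,15,10; δ0: rk 6, SNF 1^5·2; δ1: rk 9, SNF 1^9
degree 0: 6−6−0 = 0 → Ȟ^0 ≅ 0
degree 1: 15−9−6 = 0 plus torsion [2] → Ȟ^1 ≅ Z/2
degree 2: 10−0−9 = 1 → Ȟ^2 ≅ Z


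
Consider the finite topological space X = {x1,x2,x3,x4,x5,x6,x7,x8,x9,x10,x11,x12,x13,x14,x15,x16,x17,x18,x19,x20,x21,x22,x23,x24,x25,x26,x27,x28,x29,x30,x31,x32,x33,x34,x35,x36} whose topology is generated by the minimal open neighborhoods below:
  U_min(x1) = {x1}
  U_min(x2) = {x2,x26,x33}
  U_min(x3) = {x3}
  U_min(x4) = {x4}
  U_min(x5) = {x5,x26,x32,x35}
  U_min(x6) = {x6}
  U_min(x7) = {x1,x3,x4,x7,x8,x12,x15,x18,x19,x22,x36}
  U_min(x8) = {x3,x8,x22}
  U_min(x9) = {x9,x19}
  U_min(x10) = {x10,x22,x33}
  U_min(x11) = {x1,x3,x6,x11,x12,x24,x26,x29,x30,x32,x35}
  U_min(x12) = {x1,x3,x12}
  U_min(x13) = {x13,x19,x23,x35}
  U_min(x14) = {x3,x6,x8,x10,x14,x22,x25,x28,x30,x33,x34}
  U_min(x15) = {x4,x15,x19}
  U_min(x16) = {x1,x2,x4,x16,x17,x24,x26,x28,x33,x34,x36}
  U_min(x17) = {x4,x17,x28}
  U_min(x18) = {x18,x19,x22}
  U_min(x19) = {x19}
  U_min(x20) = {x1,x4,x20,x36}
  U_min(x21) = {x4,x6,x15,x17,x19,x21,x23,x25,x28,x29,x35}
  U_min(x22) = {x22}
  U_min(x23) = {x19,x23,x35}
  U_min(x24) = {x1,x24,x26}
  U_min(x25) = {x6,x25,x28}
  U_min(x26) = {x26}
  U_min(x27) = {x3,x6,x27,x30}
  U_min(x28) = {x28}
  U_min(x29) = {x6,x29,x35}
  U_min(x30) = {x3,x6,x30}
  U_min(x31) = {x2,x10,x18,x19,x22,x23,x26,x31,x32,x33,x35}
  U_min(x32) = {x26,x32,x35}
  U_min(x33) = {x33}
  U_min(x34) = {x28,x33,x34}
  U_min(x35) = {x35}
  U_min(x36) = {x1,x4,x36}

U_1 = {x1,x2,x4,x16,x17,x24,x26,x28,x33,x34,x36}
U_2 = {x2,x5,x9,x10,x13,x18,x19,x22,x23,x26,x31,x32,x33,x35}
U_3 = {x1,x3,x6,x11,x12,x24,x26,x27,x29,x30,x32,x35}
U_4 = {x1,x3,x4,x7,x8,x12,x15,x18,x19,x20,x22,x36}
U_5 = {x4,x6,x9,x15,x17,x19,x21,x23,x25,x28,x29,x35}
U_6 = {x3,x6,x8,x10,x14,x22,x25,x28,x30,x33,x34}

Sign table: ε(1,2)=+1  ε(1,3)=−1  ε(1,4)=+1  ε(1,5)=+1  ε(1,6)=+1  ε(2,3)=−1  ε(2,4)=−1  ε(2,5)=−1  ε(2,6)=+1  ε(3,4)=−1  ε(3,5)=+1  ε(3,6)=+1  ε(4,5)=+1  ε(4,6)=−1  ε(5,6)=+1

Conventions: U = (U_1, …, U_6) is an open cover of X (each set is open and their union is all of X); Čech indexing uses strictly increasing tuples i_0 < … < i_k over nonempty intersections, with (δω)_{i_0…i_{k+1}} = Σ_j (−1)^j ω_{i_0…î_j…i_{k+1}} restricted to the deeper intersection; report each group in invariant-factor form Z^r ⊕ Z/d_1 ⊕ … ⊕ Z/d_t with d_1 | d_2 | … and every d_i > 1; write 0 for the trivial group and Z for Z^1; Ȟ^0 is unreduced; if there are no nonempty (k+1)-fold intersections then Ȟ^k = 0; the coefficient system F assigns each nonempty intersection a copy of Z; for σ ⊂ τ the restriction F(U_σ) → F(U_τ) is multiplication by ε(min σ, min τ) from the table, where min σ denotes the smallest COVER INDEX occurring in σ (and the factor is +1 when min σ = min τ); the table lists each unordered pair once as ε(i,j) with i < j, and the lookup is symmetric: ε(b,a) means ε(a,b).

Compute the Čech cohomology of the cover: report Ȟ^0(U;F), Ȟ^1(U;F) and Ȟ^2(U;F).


nonempty intersections:
  U12={x2,x26,x33} U13={x1,x24,x26} U14={x1,x4,x36} U15={x4,x17,x28} U16={x28,x33,x34} U23={x26,x32,x35} U24={x18,x19,x22} U25={x9,x19,x23,x35} U26={x10,x22,x33} U34={x1,x3,x12} U35={x6,x29,x35} U36={x3,x6,x30} U45={x4,x15,x19} U46={x3,x8,x22} U56={x6,x25,x28}
  U123={x26} U126={x33} U134={x1} U145={x4} U156={x28} U235={x35} U245={x19} U246={x22} U346={x3} U356={x6}
C dims 6,15,10; δ0: rk 6, SNF 1^5·2; δ1: rk 9, SNF 1^9
Ȟ^0: (6−6)−0=0 ⇒ 0
Ȟ^1: (15−9)−6=0 plus torsion [2] ⇒ Z/2
Ȟ^2: (10−0)−9=1 ⇒ Z

Ȟ^0(U;F) ≅ 0, Ȟ^1(U;F) ≅ Z/2 and Ȟ^2(U;F) ≅ Z


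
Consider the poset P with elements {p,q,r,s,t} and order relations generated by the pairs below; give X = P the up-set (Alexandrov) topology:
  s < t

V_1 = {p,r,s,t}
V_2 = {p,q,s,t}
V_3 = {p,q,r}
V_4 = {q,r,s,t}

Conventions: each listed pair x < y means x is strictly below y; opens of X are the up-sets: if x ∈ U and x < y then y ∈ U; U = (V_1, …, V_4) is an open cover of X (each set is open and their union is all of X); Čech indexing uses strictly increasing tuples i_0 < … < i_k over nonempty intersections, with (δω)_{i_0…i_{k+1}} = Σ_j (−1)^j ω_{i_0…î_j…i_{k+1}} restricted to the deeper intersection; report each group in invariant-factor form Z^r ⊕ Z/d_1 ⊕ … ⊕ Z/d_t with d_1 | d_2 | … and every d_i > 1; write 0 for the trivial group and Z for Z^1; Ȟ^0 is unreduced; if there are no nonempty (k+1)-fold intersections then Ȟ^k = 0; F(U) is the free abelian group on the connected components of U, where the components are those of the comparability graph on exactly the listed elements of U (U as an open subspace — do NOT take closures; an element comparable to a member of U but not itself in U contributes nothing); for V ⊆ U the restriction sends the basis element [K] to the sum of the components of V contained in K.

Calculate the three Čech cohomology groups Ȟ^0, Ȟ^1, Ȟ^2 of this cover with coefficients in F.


Ȟ^0 = Z^4; Ȟ^1 = 0; Ȟ^2 = 0

nonempty overlaps:
  V12={p,s,t} V13={p,r} V14={r,s,t} V23={p,q} V24={q,s,t} V34={q,r}
  V123={p} V124={s,t} V134={r} V234={q}
components per intersection:
  V1: {p} {r} {s,t}
  V2: {p} {q} {s,t}
  V3: {p} {q} {r}
  V4: {q} {r} {s,t}
  V12: {p} {s,t}
  V13: {p} {r}
  V14: {r} {s,t}
  V23: {p} {q}
  V24: {q} {s,t}
  V34: {q} {r}
  V123: {p}
  V124: {s,t}
  V134: {r}
  V234: {q}
C dims 12,12,4; δ0: rk 8, SNF 1^8; δ1: rk 4, SNF 1^4
degree 0: 12−8−0 = 4 → Ȟ^0 ≅ Z^4
degree 1: 12−4−8 = 0 → Ȟ^1 ≅ 0
degree 2: 4−0−4 = 0 → Ȟ^2 ≅ 0


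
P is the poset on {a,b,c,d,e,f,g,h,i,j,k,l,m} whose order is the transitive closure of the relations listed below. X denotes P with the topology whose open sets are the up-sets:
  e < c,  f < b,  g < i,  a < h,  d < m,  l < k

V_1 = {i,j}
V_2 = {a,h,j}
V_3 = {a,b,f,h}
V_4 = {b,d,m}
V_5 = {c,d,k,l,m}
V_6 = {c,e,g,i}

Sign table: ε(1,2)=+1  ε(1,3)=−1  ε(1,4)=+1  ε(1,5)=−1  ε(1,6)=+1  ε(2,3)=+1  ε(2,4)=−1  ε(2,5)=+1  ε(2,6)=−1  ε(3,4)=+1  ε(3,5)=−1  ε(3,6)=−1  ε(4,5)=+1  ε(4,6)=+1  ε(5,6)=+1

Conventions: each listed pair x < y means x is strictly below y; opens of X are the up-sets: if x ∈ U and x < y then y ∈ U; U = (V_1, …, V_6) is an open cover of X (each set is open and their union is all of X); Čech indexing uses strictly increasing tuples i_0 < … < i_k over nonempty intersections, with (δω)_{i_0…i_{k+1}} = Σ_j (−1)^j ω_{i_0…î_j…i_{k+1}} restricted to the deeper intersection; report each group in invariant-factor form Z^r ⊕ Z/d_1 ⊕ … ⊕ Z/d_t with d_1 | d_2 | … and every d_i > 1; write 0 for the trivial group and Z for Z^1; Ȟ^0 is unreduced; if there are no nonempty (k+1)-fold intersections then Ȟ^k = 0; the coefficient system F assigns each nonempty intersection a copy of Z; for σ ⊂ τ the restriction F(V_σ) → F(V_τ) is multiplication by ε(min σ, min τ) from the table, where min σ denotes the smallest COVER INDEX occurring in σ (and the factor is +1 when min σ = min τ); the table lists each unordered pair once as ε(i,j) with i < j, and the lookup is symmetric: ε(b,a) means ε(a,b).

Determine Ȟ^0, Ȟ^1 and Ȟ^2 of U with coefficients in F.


Ȟ^0 = Z,  Ȟ^1 = Z,  Ȟ^2 = 0

intersection data:
  V12={j} V16={i} V23={a,h} V34={b} V45={d,m} V56={c}
C dims 6,6; δ0: rk 5, SNF 1^5
Ȟ^0 = (6 − 5) − 0 = 1, so Ȟ^0 ≅ Z
Ȟ^1 = (6 − 0) − 5 = 1, so Ȟ^1 ≅ Z
Ȟ^2 = (0 − 0) − 0 = 0, so Ȟ^2 ≅ 0


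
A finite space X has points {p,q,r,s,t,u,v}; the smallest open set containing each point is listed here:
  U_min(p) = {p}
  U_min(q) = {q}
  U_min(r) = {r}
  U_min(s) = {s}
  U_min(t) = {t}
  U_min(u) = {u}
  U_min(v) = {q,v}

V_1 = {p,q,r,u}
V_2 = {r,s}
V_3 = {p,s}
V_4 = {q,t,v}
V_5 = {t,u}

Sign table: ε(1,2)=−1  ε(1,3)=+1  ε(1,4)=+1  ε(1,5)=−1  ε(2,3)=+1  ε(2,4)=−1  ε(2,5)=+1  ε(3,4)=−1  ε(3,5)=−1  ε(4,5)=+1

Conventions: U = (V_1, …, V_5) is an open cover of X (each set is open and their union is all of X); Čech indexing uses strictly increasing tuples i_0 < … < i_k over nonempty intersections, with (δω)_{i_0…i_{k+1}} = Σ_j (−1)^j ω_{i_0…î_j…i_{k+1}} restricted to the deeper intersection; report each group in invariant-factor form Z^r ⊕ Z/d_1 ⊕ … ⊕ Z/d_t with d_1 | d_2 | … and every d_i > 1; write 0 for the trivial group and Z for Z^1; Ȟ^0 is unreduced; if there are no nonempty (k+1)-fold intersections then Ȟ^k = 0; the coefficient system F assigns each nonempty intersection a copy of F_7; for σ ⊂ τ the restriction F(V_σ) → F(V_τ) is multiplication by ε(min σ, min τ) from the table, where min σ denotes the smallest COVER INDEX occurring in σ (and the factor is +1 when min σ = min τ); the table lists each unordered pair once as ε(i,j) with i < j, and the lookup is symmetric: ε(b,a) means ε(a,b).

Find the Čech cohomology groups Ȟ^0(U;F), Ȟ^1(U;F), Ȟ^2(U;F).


Ȟ^0 = 0, Ȟ^1 = Z/7 and Ȟ^2 = 0

cover nerve:
  V12={r} V13={p} V14={q} V15={u} V23={s} V45={t}
C dims 5,6; δ0: rk_F7 5
Ȟ^0: (5−5)−0=0 ⇒ 0
Ȟ^1: (6−0)−5=1 ⇒ Z/7
Ȟ^2: (0−0)−0=0 ⇒ 0


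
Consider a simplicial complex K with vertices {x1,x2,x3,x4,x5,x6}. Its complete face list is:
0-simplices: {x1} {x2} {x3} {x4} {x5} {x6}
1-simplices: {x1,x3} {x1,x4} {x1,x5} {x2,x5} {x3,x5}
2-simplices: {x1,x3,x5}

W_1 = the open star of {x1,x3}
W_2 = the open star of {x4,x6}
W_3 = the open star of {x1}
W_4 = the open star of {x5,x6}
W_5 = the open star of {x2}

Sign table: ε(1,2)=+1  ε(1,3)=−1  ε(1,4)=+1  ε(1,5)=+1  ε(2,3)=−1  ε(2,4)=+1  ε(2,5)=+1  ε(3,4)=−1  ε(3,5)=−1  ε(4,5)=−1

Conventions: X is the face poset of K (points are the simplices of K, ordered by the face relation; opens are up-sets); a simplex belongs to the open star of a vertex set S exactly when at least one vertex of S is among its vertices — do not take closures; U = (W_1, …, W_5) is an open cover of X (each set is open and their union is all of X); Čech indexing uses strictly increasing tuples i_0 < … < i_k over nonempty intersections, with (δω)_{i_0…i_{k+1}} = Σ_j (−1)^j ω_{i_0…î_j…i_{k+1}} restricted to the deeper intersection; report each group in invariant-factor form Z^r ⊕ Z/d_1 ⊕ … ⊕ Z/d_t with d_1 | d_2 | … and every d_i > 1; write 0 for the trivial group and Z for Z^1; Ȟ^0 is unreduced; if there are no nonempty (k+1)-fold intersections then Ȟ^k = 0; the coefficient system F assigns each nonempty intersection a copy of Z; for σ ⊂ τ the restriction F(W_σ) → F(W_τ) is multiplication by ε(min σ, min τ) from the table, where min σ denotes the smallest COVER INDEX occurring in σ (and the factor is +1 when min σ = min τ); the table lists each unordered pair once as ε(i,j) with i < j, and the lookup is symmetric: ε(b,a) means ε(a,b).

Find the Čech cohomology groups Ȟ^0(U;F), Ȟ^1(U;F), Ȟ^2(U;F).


cover nerve:
  W1={{x1},{x3},{x1,x3},{x1,x4},{x1,x5},{x3,x5},{x1,x3,x5}} W2={{x4},{x6},{x1,x4}} W3={{x1},{x1,x3},{x1,x4},{x1,x5},{x1,x3,x5}} W4={{x5},{x6},{x1,x5},{x2,x5},{x3,x5},{x1,x3,x5}} W5={{x2},{x2,x5}}
  W12={{x1,x4}} W13={{x1},{x1,x3},{x1,x4},{x1,x5},{x1,x3,x5}} W14={{x1,x5},{x3,x5},{x1,x3,x5}} W23={{x1,x4}} W24={{x6}} W34={{x1,x5},{x1,x3,x5}} W45={{x2,x5}}
  W123={{x1,x4}} W134={{x1,x5},{x1,x3,x5}}
C dims 5,7,2; δ0: rk 4, SNF 1^4; δ1: rk 2, SNF 1^2
Ȟ^0: (5−4)−0=1 ⇒ Z
Ȟ^1: (7−2)−4=1 ⇒ Z
Ȟ^2: (2−0)−2=0 ⇒ 0

Ȟ^0(U;F) ≅ Z, Ȟ^1(U;F) ≅ Z, Ȟ^2(U;F) ≅ 0


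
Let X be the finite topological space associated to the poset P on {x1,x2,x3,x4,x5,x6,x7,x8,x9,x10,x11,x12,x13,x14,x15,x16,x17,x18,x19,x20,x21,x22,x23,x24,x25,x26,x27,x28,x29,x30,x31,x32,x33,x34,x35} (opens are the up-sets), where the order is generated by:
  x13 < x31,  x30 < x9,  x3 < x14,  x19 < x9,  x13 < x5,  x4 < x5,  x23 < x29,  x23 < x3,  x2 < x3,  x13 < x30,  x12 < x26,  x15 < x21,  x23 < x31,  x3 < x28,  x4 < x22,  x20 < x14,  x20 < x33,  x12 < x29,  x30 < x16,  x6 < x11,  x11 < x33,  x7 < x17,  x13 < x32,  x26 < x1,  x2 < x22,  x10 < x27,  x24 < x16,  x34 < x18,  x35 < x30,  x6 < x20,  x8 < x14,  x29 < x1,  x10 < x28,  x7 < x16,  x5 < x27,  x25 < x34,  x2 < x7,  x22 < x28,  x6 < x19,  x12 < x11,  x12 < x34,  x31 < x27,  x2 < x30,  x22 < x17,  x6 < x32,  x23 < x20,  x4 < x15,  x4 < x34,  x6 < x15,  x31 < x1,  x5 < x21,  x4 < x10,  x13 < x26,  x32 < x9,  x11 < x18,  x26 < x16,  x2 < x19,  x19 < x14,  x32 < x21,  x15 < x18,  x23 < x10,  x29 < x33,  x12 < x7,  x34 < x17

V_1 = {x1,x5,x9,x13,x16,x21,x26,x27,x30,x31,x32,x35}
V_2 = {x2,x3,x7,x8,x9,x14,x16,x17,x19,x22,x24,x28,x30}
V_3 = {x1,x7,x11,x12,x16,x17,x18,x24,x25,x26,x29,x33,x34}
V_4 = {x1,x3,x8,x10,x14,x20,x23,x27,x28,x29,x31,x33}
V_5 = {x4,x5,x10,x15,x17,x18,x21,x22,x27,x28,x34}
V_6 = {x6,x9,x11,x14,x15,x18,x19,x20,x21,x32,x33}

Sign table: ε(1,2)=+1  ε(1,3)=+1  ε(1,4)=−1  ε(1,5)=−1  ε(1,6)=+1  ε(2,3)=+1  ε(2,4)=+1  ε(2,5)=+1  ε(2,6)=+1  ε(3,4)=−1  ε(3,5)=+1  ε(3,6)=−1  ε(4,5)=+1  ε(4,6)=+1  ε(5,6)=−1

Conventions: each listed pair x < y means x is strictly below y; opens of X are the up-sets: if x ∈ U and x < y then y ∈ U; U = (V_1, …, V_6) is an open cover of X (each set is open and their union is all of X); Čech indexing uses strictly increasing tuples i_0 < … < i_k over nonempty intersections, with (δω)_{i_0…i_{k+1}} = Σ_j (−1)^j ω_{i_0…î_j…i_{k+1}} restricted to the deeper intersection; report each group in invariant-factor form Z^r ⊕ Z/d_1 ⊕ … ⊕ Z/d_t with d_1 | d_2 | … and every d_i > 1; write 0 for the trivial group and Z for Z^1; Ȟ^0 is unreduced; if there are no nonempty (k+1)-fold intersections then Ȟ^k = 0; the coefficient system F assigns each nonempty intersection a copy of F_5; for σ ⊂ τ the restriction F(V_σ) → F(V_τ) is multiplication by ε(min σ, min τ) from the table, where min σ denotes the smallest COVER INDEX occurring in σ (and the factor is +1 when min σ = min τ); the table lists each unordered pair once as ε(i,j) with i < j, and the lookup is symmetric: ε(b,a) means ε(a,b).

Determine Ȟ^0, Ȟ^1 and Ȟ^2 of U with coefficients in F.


Ȟ^0(U;F) ≅ 0, Ȟ^1(U;F) ≅ 0, Ȟ^2(U;F) ≅ Z/5

cover nerve:
  V12={x9,x16,x30} V13={x1,x16,x26} V14={x1,x27,x31} V15={x5,x21,x27} V16={x9,x21,x32} V23={x7,x16,x17,x24} V24={x3,x8,x14,x28} V25={x17,x22,x28} V26={x9,x14,x19} V34={x1,x29,x33} V35={x17,x18,x34} V36={x11,x18,x33} V45={x10,x27,x28} V46={x14,x20,x33} V56={x15,x18,x21}
  V123={x16} V126={x9} V134={x1} V145={x27} V156={x21} V235={x17} V245={x28} V246={x14} V346={x33} V356={x18}
C dims 6,15,10; δ0: rk_F5 6; δ1: rk_F5 9
Ȟ^0: (6−6)−0=0 ⇒ 0
Ȟ^1: (15−9)−6=0 ⇒ 0
Ȟ^2: (10−0)−9=1 ⇒ Z/5


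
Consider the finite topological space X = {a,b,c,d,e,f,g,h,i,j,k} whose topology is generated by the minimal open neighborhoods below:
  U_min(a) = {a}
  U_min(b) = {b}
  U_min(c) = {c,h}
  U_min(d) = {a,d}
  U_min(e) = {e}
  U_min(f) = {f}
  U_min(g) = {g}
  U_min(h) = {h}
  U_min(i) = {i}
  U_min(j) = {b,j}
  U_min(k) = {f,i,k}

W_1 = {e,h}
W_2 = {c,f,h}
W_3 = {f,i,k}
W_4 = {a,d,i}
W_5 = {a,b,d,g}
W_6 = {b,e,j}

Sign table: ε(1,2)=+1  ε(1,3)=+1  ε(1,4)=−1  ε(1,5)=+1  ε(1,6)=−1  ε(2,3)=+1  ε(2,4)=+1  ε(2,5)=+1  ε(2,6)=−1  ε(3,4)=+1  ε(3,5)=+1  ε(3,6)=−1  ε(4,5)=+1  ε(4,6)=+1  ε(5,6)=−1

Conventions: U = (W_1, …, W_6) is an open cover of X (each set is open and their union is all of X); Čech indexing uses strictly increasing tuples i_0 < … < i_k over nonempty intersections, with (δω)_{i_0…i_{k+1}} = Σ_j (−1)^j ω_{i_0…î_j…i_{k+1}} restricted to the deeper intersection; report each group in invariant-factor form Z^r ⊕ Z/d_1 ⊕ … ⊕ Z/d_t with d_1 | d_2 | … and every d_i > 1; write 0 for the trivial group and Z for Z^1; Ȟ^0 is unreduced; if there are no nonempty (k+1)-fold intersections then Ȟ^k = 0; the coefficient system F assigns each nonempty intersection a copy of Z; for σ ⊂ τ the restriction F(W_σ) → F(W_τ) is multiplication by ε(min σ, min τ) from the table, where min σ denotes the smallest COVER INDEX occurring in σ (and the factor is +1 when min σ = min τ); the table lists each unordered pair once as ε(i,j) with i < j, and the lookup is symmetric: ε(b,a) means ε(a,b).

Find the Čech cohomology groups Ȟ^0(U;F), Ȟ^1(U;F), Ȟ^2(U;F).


cover nerve:
  W12={h} W16={e} W23={f} W34={i} W45={a,d} W56={b}
C dims 6,6; δ0: rk 5, SNF 1^5
Ȟ^0: (6−5)−0=1 ⇒ Z
Ȟ^1: (6−0)−5=1 ⇒ Z
Ȟ^2: (0−0)−0=0 ⇒ 0

Ȟ^0(U;F) ≅ Z, Ȟ^1(U;F) ≅ Z, Ȟ^2(U;F) ≅ 0


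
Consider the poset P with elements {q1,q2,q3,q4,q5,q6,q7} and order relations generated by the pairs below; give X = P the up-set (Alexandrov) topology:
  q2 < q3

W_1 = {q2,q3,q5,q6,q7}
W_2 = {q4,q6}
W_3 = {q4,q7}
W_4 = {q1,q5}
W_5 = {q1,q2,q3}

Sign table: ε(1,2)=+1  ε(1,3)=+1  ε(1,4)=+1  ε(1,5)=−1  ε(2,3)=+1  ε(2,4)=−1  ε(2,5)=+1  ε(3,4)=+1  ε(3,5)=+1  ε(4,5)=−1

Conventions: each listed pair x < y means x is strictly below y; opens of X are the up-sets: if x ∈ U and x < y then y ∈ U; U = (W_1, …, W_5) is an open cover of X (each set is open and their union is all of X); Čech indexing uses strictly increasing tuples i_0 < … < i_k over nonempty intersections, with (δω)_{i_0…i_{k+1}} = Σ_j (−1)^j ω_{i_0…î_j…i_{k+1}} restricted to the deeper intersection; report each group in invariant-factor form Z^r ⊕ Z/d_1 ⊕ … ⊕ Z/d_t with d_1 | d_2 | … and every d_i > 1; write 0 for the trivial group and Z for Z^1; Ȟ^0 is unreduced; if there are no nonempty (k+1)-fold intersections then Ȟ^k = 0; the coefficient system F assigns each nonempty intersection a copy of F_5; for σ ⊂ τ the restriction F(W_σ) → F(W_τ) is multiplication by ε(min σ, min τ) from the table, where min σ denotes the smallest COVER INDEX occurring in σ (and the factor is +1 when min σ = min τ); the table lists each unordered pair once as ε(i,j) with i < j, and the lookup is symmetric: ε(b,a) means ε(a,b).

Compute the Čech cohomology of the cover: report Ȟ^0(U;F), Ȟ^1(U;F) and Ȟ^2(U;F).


Ȟ^0 ≅ Z/5, Ȟ^1 ≅ Z/5 ⊕ Z/5 and Ȟ^2 ≅ 0

intersection data:
  W12={q6} W13={q7} W14={q5} W15={q2,q3} W23={q4} W45={q1}
C dims 5,6; δ0: rk_F5 4
Ȟ^0 = (5 − 4) − 0 = 1, so Ȟ^0 ≅ Z/5
Ȟ^1 = (6 − 0) − 4 = 2, so Ȟ^1 ≅ Z/5 ⊕ Z/5
Ȟ^2 = (0 − 0) − 0 = 0, so Ȟ^2 ≅ 0


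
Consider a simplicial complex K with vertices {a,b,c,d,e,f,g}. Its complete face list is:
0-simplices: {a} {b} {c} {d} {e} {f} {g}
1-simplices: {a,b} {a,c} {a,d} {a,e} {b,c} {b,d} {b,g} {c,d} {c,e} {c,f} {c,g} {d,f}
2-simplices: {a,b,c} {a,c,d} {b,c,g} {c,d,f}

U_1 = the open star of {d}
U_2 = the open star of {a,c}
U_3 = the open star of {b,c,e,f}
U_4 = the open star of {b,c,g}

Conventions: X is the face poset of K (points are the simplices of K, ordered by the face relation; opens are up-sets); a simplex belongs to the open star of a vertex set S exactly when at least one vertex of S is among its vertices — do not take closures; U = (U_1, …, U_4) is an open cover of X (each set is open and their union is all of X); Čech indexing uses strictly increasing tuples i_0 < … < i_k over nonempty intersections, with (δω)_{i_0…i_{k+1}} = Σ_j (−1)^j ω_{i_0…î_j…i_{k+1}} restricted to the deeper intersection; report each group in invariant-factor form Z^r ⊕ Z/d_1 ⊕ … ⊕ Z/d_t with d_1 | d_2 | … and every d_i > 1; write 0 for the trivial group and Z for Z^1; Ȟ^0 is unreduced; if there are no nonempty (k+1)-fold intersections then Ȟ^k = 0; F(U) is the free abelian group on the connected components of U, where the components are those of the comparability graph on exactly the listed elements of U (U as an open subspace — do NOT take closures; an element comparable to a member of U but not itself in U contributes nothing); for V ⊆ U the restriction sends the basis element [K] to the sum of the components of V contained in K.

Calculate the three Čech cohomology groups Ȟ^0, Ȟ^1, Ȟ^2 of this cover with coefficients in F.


nerve simplices:
  U1={{d},{a,d},{b,d},{c,d},{d,f},{a,c,d},{c,d,f}} U2={{a},{c},{a,b},{a,c},{a,d},{a,e},{b,c},{c,d},{c,e},{c,f},{c,g},{a,b,c},{a,c,d},{b,c,g},{c,d,f}} U3={{b},{c},{e},{f},{a,b},{a,c},{a,e},{b,c},{b,d},{b,g},{c,d},{c,e},{c,f},{c,g},{d,f},{a,b,c},{a,c,d},{b,c,g},{c,d,f}} U4={{b},{c},{g},{a,b},{a,c},{b,c},{b,d},{b,g},{c,d},{c,e},{c,f},{c,g},{a,b,c},{a,c,d},{b,c,g},{c,d,f}}
  U12={{a,d},{c,d},{a,c,d},{c,d,f}} U13={{b,d},{c,d},{d,f},{a,c,d},{c,d,f}} U14={{b,d},{c,d},{a,c,d},{c,d,f}} U23={{c},{a,b},{a,c},{a,e},{b,c},{c,d},{c,e},{c,f},{c,g},{a,b,c},{a,c,d},{b,c,g},{c,d,f}} U24={{c},{a,b},{a,c},{b,c},{c,d},{c,e},{c,f},{c,g},{a,b,c},{a,c,d},{b,c,g},{c,d,f}} U34={{b},{c},{a,b},{a,c},{b,c},{b,d},{b,g},{c,d},{c,e},{c,f},{c,g},{a,b,c},{a,c,d},{b,c,g},{c,d,f}}
  U123={{c,d},{a,c,d},{c,d,f}} U124={{c,d},{a,c,d},{c,d,f}} U134={{b,d},{c,d},{a,c,d},{c,d,f}} U234={{c},{a,b},{a,c},{b,c},{c,d},{c,e},{c,f},{c,g},{a,b,c},{a,c,d},{b,c,g},{c,d,f}}
  U1234={{c,d},{a,c,d},{c,d,f}}
components per intersection:
  U1: {{d},{a,d},{b,d},{c,d},{d,f},{a,c,d},{c,d,f}}
  U2: {{a},{c},{a,b},{a,c},{a,d},{a,e},{b,c},{c,d},{c,e},{c,f},{c,g},{a,b,c},{a,c,d},{b,c,g},{c,d,f}}
  U3: {{b},{c},{e},{f},{a,b},{a,c},{a,e},{b,c},{b,d},{b,g},{c,d},{c,e},{c,f},{c,g},{d,f},{a,b,c},{a,c,d},{b,c,g},{c,d,f}}
  U4: {{b},{c},{g},{a,b},{a,c},{b,c},{b,d},{b,g},{c,d},{c,e},{c,f},{c,g},{a,b,c},{a,c,d},{b,c,g},{c,d,f}}
  U12: {{a,d},{c,d},{a,c,d},{c,d,f}}
  U13: {{b,d}} {{c,d},{d,f},{a,c,d},{c,d,f}}
  U14: {{b,d}} {{c,d},{a,c,d},{c,d,f}}
  U23: {{c},{a,b},{a,c},{b,c},{c,d},{c,e},{c,f},{c,g},{a,b,c},{a,c,d},{b,c,g},{c,d,f}} {{a,e}}
  U24: {{c},{a,b},{a,c},{b,c},{c,d},{c,e},{c,f},{c,g},{a,b,c},{a,c,d},{b,c,g},{c,d,f}}
  U34: {{b},{c},{a,b},{a,c},{b,c},{b,d},{b,g},{c,d},{c,e},{c,f},{c,g},{a,b,c},{a,c,d},{b,c,g},{c,d,f}}
  U123: {{c,d},{a,c,d},{c,d,f}}
  U124: {{c,d},{a,c,d},{c,d,f}}
  U134: {{b,d}} {{c,d},{a,c,d},{c,d,f}}
  U234: {{c},{a,b},{a,c},{b,c},{c,d},{c,e},{c,f},{c,g},{a,b,c},{a,c,d},{b,c,g},{c,d,f}}
  U1234: {{c,d},{a,c,d},{c,d,f}}
C dims 4,9,5,1; δ0: rk 3, SNF 1^3; δ1: rk 4, SNF 1^4; δ2: rk 1, SNF 1^1
degree 0: 4−3−0 = 1 → Ȟ^0 ≅ Z
degree 1: 9−4−3 = 2 → Ȟ^1 ≅ Z^2
degree 2: 5−1−4 = 0 → Ȟ^2 ≅ 0

Ȟ^0(U;F) ≅ Z; Ȟ^1(U;F) ≅ Z^2; Ȟ^2(U;F) ≅ 0


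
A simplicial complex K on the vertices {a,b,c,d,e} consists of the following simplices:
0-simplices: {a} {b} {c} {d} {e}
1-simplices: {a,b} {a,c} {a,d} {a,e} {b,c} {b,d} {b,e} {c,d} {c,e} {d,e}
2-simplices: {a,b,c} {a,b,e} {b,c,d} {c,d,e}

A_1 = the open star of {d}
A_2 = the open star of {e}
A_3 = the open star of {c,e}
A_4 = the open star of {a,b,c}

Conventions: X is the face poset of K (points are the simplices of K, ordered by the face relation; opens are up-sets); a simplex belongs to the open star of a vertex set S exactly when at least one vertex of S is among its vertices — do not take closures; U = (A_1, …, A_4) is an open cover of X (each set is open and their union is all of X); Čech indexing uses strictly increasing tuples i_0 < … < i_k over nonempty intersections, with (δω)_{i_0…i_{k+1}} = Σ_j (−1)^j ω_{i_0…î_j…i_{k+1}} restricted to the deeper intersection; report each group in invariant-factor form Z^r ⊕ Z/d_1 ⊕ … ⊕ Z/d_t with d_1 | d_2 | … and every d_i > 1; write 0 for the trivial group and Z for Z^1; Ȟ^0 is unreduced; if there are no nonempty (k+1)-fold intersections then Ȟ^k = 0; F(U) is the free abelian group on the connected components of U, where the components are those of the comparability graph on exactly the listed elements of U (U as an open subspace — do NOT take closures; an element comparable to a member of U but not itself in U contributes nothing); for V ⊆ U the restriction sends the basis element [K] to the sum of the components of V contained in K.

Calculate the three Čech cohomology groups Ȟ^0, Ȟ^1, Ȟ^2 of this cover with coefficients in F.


nonempty overlaps:
  A1={{d},{a,d},{b,d},{c,d},{d,e},{b,c,d},{c,d,e}} A2={{e},{a,e},{b,e},{c,e},{d,e},{a,b,e},{c,d,e}} A3={{c},{e},{a,c},{a,e},{b,c},{b,e},{c,d},{c,e},{d,e},{a,b,c},{a,b,e},{b,c,d},{c,d,e}} A4={{a},{b},{c},{a,b},{a,c},{a,d},{a,e},{b,c},{b,d},{b,e},{c,d},{c,e},{a,b,c},{a,b,e},{b,c,d},{c,d,e}}
  A12={{d,e},{c,d,e}} A13={{c,d},{d,e},{b,c,d},{c,d,e}} A14={{a,d},{b,d},{c,d},{b,c,d},{c,d,e}} A23={{e},{a,e},{b,e},{c,e},{d,e},{a,b,e},{c,d,e}} A24={{a,e},{b,e},{c,e},{a,b,e},{c,d,e}} A34={{c},{a,c},{a,e},{b,c},{b,e},{c,d},{c,e},{a,b,c},{a,b,e},{b,c,d},{c,d,e}}
  A123={{d,e},{c,d,e}} A124={{c,d,e}} A134={{c,d},{b,c,d},{c,d,e}} A234={{a,e},{b,e},{c,e},{a,b,e},{c,d,e}}
  A1234={{c,d,e}}
components per intersection:
  A1: {{d},{a,d},{b,d},{c,d},{d,e},{b,c,d},{c,d,e}}
  A2: {{e},{a,e},{b,e},{c,e},{d,e},{a,b,e},{c,d,e}}
  A3: {{c},{e},{a,c},{a,e},{b,c},{b,e},{c,d},{c,e},{d,e},{a,b,c},{a,b,e},{b,c,d},{c,d,e}}
  A4: {{a},{b},{c},{a,b},{a,c},{a,d},{a,e},{b,c},{b,d},{b,e},{c,d},{c,e},{a,b,c},{a,b,e},{b,c,d},{c,d,e}}
  A12: {{d,e},{c,d,e}}
  A13: {{c,d},{d,e},{b,c,d},{c,d,e}}
  A14: {{a,d}} {{b,d},{c,d},{b,c,d},{c,d,e}}
  A23: {{e},{a,e},{b,e},{c,e},{d,e},{a,b,e},{c,d,e}}
  A24: {{a,e},{b,e},{a,b,e}} {{c,e},{c,d,e}}
  A34: {{c},{a,c},{b,c},{c,d},{c,e},{a,b,c},{b,c,d},{c,d,e}} {{a,e},{b,e},{a,b,e}}
  A123: {{d,e},{c,d,e}}
  A124: {{c,d,e}}
  A134: {{c,d},{b,c,d},{c,d,e}}
  A234: {{a,e},{b,e},{a,b,e}} {{c,e},{c,d,e}}
  A1234: {{c,d,e}}
C dims 4,9,5,1; δ0: rk 3, SNF 1^3; δ1: rk 4, SNF 1^4; δ2: rk 1, SNF 1^1
degree 0: 4−3−0 = 1 → Ȟ^0 ≅ Z
degree 1: 9−4−3 = 2 → Ȟ^1 ≅ Z^2
degree 2: 5−1−4 = 0 → Ȟ^2 ≅ 0

Ȟ^0 = Z,  Ȟ^1 = Z^2,  Ȟ^2 = 0


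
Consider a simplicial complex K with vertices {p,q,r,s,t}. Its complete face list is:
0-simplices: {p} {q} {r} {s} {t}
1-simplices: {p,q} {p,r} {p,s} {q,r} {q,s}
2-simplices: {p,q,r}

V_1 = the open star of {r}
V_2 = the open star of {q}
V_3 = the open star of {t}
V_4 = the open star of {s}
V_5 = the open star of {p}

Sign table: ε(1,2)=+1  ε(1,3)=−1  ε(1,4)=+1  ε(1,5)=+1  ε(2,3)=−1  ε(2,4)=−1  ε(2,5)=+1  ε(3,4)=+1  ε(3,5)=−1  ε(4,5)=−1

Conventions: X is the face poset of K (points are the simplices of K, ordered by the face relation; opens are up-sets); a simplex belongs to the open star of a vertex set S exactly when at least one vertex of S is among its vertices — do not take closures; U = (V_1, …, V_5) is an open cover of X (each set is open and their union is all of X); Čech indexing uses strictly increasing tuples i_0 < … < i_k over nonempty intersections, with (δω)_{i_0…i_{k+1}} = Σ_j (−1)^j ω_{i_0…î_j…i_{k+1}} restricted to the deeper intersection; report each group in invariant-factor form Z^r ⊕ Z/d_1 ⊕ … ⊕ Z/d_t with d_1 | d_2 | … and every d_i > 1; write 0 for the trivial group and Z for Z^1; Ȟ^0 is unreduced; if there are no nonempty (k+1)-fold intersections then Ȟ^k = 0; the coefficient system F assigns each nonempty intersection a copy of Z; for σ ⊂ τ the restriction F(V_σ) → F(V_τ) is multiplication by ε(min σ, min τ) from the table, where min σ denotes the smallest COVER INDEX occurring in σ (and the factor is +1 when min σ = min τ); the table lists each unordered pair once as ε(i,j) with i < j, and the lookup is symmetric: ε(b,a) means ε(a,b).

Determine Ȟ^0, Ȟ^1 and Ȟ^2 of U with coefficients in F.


nerve simplices:
  V1={{r},{p,r},{q,r},{p,q,r}} V2={{q},{p,q},{q,r},{q,s},{p,q,r}} V3={{t}} V4={{s},{p,s},{q,s}} V5={{p},{p,q},{p,r},{p,s},{p,q,r}}
  V12={{q,r},{p,q,r}} V15={{p,r},{p,q,r}} V24={{q,s}} V25={{p,q},{p,q,r}} V45={{p,s}}
  V125={{p,q,r}}
C dims 5,5,1; δ0: rk 3, SNF 1^3; δ1: rk 1, SNF 1^1
degree 0: 5−3−0 = 2 → Ȟ^0 ≅ Z^2
degree 1: 5−1−3 = 1 → Ȟ^1 ≅ Z
degree 2: 1−0−1 = 0 → Ȟ^2 ≅ 0

Ȟ^0 ≅ Z^2, Ȟ^1 ≅ Z and Ȟ^2 ≅ 0


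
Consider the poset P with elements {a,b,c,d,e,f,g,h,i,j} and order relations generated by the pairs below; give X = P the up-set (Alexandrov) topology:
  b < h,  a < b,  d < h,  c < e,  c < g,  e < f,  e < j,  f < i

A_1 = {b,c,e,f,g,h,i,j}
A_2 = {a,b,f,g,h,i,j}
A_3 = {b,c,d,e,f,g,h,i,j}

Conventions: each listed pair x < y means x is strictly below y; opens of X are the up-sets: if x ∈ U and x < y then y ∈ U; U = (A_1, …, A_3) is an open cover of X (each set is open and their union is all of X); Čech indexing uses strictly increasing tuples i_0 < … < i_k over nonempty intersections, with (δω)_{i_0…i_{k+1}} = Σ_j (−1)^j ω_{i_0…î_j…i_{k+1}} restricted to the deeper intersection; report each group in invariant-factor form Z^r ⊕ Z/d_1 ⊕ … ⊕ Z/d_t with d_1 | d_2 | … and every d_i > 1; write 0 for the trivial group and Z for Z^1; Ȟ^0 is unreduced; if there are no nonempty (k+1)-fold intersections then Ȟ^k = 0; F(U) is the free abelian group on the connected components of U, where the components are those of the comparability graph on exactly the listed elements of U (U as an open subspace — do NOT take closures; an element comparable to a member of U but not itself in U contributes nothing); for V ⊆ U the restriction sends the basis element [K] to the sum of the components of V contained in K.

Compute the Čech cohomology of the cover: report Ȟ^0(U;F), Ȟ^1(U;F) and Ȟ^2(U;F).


nonempty intersections:
  A12={b,f,g,h,i,j} A13={b,c,e,f,g,h,i,j} A23={b,f,g,h,i,j}
  A123={b,f,g,h,i,j}
components per intersection:
  A1: {b,h} {c,e,f,g,i,j}
  A2: {a,b,h} {f,i} {g} {j}
  A3: {b,d,h} {c,e,f,g,i,j}
  A12: {b,h} {f,i} {g} {j}
  A13: {b,h} {c,e,f,g,i,j}
  A23: {b,h} {f,i} {g} {j}
  A123: {b,h} {f,i} {g} {j}
C dims 8,10,4; δ0: rk 6, SNF 1^6; δ1: rk 4, SNF 1^4
Ȟ^0: (8−6)−0=2 ⇒ Z^2
Ȟ^1: (10−4)−6=0 ⇒ 0
Ȟ^2: (4−0)−4=0 ⇒ 0

Ȟ^0(U;F) ≅ Z^2, Ȟ^1(U;F) ≅ 0 and Ȟ^2(U;F) ≅ 0


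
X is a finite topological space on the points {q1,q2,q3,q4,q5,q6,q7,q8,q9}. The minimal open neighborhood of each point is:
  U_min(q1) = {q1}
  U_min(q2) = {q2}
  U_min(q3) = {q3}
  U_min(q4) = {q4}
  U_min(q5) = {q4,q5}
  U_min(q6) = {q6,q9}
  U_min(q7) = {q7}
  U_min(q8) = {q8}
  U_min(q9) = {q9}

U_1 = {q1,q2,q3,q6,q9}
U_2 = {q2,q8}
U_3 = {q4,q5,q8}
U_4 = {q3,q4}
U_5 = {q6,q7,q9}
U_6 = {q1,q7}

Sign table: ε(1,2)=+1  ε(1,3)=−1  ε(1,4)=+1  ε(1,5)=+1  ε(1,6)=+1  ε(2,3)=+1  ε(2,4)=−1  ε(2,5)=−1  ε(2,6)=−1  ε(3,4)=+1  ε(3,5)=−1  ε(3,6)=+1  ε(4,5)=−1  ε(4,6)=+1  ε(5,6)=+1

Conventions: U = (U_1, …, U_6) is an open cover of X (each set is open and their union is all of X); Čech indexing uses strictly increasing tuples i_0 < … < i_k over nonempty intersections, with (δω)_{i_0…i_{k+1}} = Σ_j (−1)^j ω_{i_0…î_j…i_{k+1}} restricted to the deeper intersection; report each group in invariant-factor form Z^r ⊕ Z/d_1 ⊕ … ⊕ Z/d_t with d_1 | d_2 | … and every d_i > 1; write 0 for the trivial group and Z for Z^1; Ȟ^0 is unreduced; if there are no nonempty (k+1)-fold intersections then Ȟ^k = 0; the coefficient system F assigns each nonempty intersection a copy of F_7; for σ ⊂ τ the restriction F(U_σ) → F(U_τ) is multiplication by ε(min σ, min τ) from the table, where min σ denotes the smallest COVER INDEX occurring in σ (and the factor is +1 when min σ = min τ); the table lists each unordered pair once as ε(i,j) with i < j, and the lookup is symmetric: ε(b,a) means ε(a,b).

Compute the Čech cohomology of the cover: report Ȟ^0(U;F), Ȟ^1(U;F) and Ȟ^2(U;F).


nerve of the cover:
  U12={q2} U14={q3} U15={q6,q9} U16={q1} U23={q8} U34={q4} U56={q7}
C dims 6,7; δ0: rk_F7 5
Ȟ^0 = (6 − 5) − 0 = 1, so Ȟ^0 ≅ Z/7
Ȟ^1 = (7 − 0) − 5 = 2, so Ȟ^1 ≅ Z/7 ⊕ Z/7
Ȟ^2 = (0 − 0) − 0 = 0, so Ȟ^2 ≅ 0

Ȟ^0 ≅ Z/7, Ȟ^1 ≅ Z/7 ⊕ Z/7, Ȟ^2 ≅ 0


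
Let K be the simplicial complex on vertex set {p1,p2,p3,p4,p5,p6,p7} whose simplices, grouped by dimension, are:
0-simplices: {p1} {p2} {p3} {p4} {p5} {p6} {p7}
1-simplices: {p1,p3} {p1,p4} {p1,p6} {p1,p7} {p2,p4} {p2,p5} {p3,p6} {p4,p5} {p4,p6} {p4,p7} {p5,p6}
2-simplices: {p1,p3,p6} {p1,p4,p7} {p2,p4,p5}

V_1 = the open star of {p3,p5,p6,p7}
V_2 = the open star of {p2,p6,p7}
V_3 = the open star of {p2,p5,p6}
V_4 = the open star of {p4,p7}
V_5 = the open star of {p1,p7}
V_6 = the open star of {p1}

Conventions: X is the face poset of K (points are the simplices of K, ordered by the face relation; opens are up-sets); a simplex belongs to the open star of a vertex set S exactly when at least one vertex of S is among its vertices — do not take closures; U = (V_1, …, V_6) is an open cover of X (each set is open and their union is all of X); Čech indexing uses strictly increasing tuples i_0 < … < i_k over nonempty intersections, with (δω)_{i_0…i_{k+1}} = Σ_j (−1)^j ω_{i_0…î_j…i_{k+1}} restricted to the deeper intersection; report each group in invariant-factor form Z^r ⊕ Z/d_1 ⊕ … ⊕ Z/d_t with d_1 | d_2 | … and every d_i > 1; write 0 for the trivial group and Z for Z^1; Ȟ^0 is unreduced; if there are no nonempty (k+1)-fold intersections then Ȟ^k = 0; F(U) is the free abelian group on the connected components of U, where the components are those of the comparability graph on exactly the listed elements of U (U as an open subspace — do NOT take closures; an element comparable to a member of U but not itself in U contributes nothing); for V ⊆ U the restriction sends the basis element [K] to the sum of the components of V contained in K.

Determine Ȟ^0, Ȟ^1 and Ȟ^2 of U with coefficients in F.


cover nerve:
  V1={{p3},{p5},{p6},{p7},{p1,p3},{p1,p6},{p1,p7},{p2,p5},{p3,p6},{p4,p5},{p4,p6},{p4,p7},{p5,p6},{p1,p3,p6},{p1,p4,p7},{p2,p4,p5}} V2={{p2},{p6},{p7},{p1,p6},{p1,p7},{p2,p4},{p2,p5},{p3,p6},{p4,p6},{p4,p7},{p5,p6},{p1,p3,p6},{p1,p4,p7},{p2,p4,p5}} V3={{p2},{p5},{p6},{p1,p6},{p2,p4},{p2,p5},{p3,p6},{p4,p5},{p4,p6},{p5,p6},{p1,p3,p6},{p2,p4,p5}} V4={{p4},{p7},{p1,p4},{p1,p7},{p2,p4},{p4,p5},{p4,p6},{p4,p7},{p1,p4,p7},{p2,p4,p5}} V5={{p1},{p7},{p1,p3},{p1,p4},{p1,p6},{p1,p7},{p4,p7},{p1,p3,p6},{p1,p4,p7}} V6={{p1},{p1,p3},{p1,p4},{p1,p6},{p1,p7},{p1,p3,p6},{p1,p4,p7}}
  V12={{p6},{p7},{p1,p6},{p1,p7},{p2,p5},{p3,p6},{p4,p6},{p4,p7},{p5,p6},{p1,p3,p6},{p1,p4,p7},{p2,p4,p5}} V13={{p5},{p6},{p1,p6},{p2,p5},{p3,p6},{p4,p5},{p4,p6},{p5,p6},{p1,p3,p6},{p2,p4,p5}} V14={{p7},{p1,p7},{p4,p5},{p4,p6},{p4,p7},{p1,p4,p7},{p2,p4,p5}} V15={{p7},{p1,p3},{p1,p6},{p1,p7},{p4,p7},{p1,p3,p6},{p1,p4,p7}} V16={{p1,p3},{p1,p6},{p1,p7},{p1,p3,p6},{p1,p4,p7}} V23={{p2},{p6},{p1,p6},{p2,p4},{p2,p5},{p3,p6},{p4,p6},{p5,p6},{p1,p3,p6},{p2,p4,p5}} V24={{p7},{p1,p7},{p2,p4},{p4,p6},{p4,p7},{p1,p4,p7},{p2,p4,p5}} V25={{p7},{p1,p6},{p1,p7},{p4,p7},{p1,p3,p6},{p1,p4,p7}} V26={{p1,p6},{p1,p7},{p1,p3,p6},{p1,p4,p7}} V34={{p2,p4},{p4,p5},{p4,p6},{p2,p4,p5}} V35={{p1,p6},{p1,p3,p6}} V36={{p1,p6},{p1,p3,p6}} V45={{p7},{p1,p4},{p1,p7},{p4,p7},{p1,p4,p7}} V46={{p1,p4},{p1,p7},{p1,p4,p7}} V56={{p1},{p1,p3},{p1,p4},{p1,p6},{p1,p7},{p1,p3,p6},{p1,p4,p7}}
  V123={{p6},{p1,p6},{p2,p5},{p3,p6},{p4,p6},{p5,p6},{p1,p3,p6},{p2,p4,p5}} V124={{p7},{p1,p7},{p4,p6},{p4,p7},{p1,p4,p7},{p2,p4,p5}} V125={{p7},{p1,p6},{p1,p7},{p4,p7},{p1,p3,p6},{p1,p4,p7}} V126={{p1,p6},{p1,p7},{p1,p3,p6},{p1,p4,p7}} V134={{p4,p5},{p4,p6},{p2,p4,p5}} V135={{p1,p6},{p1,p3,p6}} V136={{p1,p6},{p1,p3,p6}} V145={{p7},{p1,p7},{p4,p7},{p1,p4,p7}} V146={{p1,p7},{p1,p4,p7}} V156={{p1,p3},{p1,p6},{p1,p7},{p1,p3,p6},{p1,p4,p7}} V234={{p2,p4},{p4,p6},{p2,p4,p5}} V235={{p1,p6},{p1,p3,p6}} V236={{p1,p6},{p1,p3,p6}} V245={{p7},{p1,p7},{p4,p7},{p1,p4,p7}} V246={{p1,p7},{p1,p4,p7}} V256={{p1,p6},{p1,p7},{p1,p3,p6},{p1,p4,p7}} V356={{p1,p6},{p1,p3,p6}} V456={{p1,p4},{p1,p7},{p1,p4,p7}}
  V1234={{p4,p6},{p2,p4,p5}} V1235={{p1,p6},{p1,p3,p6}} V1236={{p1,p6},{p1,p3,p6}} V1245={{p7},{p1,p7},{p4,p7},{p1,p4,p7}} V1246={{p1,p7},{p1,p4,p7}} V1256={{p1,p6},{p1,p7},{p1,p3,p6},{p1,p4,p7}} V1356={{p1,p6},{p1,p3,p6}} V1456={{p1,p7},{p1,p4,p7}} V2356={{p1,p6},{p1,p3,p6}} V2456={{p1,p7},{p1,p4,p7}}
  V12356={{p1,p6},{p1,p3,p6}} V12456={{p1,p7},{p1,p4,p7}}
components per intersection:
  V1: {{p3},{p5},{p6},{p1,p3},{p1,p6},{p2,p5},{p3,p6},{p4,p5},{p4,p6},{p5,p6},{p1,p3,p6},{p2,p4,p5}} {{p7},{p1,p7},{p4,p7},{p1,p4,p7}}
  V2: {{p2},{p2,p4},{p2,p5},{p2,p4,p5}} {{p6},{p1,p6},{p3,p6},{p4,p6},{p5,p6},{p1,p3,p6}} {{p7},{p1,p7},{p4,p7},{p1,p4,p7}}
  V3: {{p2},{p5},{p6},{p1,p6},{p2,p4},{p2,p5},{p3,p6},{p4,p5},{p4,p6},{p5,p6},{p1,p3,p6},{p2,p4,p5}}
  V4: {{p4},{p7},{p1,p4},{p1,p7},{p2,p4},{p4,p5},{p4,p6},{p4,p7},{p1,p4,p7},{p2,p4,p5}}
  V5: {{p1},{p7},{p1,p3},{p1,p4},{p1,p6},{p1,p7},{p4,p7},{p1,p3,p6},{p1,p4,p7}}
  V6: {{p1},{p1,p3},{p1,p4},{p1,p6},{p1,p7},{p1,p3,p6},{p1,p4,p7}}
  V12: {{p6},{p1,p6},{p3,p6},{p4,p6},{p5,p6},{p1,p3,p6}} {{p7},{p1,p7},{p4,p7},{p1,p4,p7}} {{p2,p5},{p2,p4,p5}}
  V13: {{p5},{p6},{p1,p6},{p2,p5},{p3,p6},{p4,p5},{p4,p6},{p5,p6},{p1,p3,p6},{p2,p4,p5}}
  V14: {{p7},{p1,p7},{p4,p7},{p1,p4,p7}} {{p4,p5},{p2,p4,p5}} {{p4,p6}}
  V15: {{p7},{p1,p7},{p4,p7},{p1,p4,p7}} {{p1,p3},{p1,p6},{p1,p3,p6}}
  V16: {{p1,p3},{p1,p6},{p1,p3,p6}} {{p1,p7},{p1,p4,p7}}
  V23: {{p2},{p2,p4},{p2,p5},{p2,p4,p5}} {{p6},{p1,p6},{p3,p6},{p4,p6},{p5,p6},{p1,p3,p6}}
  V24: {{p7},{p1,p7},{p4,p7},{p1,p4,p7}} {{p2,p4},{p2,p4,p5}} {{p4,p6}}
  V25: {{p7},{p1,p7},{p4,p7},{p1,p4,p7}} {{p1,p6},{p1,p3,p6}}
  V26: {{p1,p6},{p1,p3,p6}} {{p1,p7},{p1,p4,p7}}
  V34: {{p2,p4},{p4,p5},{p2,p4,p5}} {{p4,p6}}
  V35: {{p1,p6},{p1,p3,p6}}
  V36: {{p1,p6},{p1,p3,p6}}
  V45: {{p7},{p1,p4},{p1,p7},{p4,p7},{p1,p4,p7}}
  V46: {{p1,p4},{p1,p7},{p1,p4,p7}}
  V56: {{p1},{p1,p3},{p1,p4},{p1,p6},{p1,p7},{p1,p3,p6},{p1,p4,p7}}
  V123: {{p6},{p1,p6},{p3,p6},{p4,p6},{p5,p6},{p1,p3,p6}} {{p2,p5},{p2,p4,p5}}
  V124: {{p7},{p1,p7},{p4,p7},{p1,p4,p7}} {{p4,p6}} {{p2,p4,p5}}
  V125: {{p7},{p1,p7},{p4,p7},{p1,p4,p7}} {{p1,p6},{p1,p3,p6}}
  V126: {{p1,p6},{p1,p3,p6}} {{p1,p7},{p1,p4,p7}}
  V134: {{p4,p5},{p2,p4,p5}} {{p4,p6}}
  V135: {{p1,p6},{p1,p3,p6}}
  V136: {{p1,p6},{p1,p3,p6}}
  V145: {{p7},{p1,p7},{p4,p7},{p1,p4,p7}}
  V146: {{p1,p7},{p1,p4,p7}}
  V156: {{p1,p3},{p1,p6},{p1,p3,p6}} {{p1,p7},{p1,p4,p7}}
  V234: {{p2,p4},{p2,p4,p5}} {{p4,p6}}
  V235: {{p1,p6},{p1,p3,p6}}
  V236: {{p1,p6},{p1,p3,p6}}
  V245: {{p7},{p1,p7},{p4,p7},{p1,p4,p7}}
  V246: {{p1,p7},{p1,p4,p7}}
  V256: {{p1,p6},{p1,p3,p6}} {{p1,p7},{p1,p4,p7}}
  V356: {{p1,p6},{p1,p3,p6}}
  V456: {{p1,p4},{p1,p7},{p1,p4,p7}}
  V1234: {{p4,p6}} {{p2,p4,p5}}
  V1235: {{p1,p6},{p1,p3,p6}}
  V1236: {{p1,p6},{p1,p3,p6}}
  V1245: {{p7},{p1,p7},{p4,p7},{p1,p4,p7}}
  V1246: {{p1,p7},{p1,p4,p7}}
  V1256: {{p1,p6},{p1,p3,p6}} {{p1,p7},{p1,p4,p7}}
  V1356: {{p1,p6},{p1,p3,p6}}
  V1456: {{p1,p7},{p1,p4,p7}}
  V2356: {{p1,p6},{p1,p3,p6}}
  V2456: {{p1,p7},{p1,p4,p7}}
  V12356: {{p1,p6},{p1,p3,p6}}
  V12456: {{p1,p7},{p1,p4,p7}}
C dims 9,27,27,12; δ0: rk 8, SNF 1^8; δ1: rk 17, SNF 1^17; δ2: rk 10, SNF 1^10
Ȟ^0: (9−8)−0=1 ⇒ Z
Ȟ^1: (27−17)−8=2 ⇒ Z^2
Ȟ^2: (27−10)−17=0 ⇒ 0

Ȟ^0(U;F) ≅ Z, Ȟ^1(U;F) ≅ Z^2 and Ȟ^2(U;F) ≅ 0
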